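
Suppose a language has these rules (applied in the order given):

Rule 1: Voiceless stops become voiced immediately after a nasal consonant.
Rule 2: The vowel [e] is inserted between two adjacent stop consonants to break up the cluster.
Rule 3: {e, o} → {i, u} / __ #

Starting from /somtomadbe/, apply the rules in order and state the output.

Rule 1 (post-nasal voicing): /t/ is a voiceless stop immediately after the nasal /m/, so it voices to [d]. /somtomadbe/ → somdomadbe.
Rule 2 (stop-cluster e-epenthesis): /d/ and /b/ form a stop–stop cluster, so [e] is inserted between them. /somdomadbe/ → somdomadebe.
Rule 3 (final vowel raising): /e/ is a mid vowel in word-final position, so it raises to [i]. /somdomadebe/ → somdomadebi.

somdomadebi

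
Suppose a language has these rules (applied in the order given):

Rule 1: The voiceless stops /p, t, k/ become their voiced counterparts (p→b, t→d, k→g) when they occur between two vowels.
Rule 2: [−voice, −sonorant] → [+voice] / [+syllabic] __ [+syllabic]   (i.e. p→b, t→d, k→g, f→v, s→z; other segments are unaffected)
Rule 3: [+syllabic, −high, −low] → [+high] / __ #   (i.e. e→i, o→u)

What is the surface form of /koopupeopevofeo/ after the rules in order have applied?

koobubeobevoveu

Rule 1 (intervocalic voicing): /p/ is a voiceless stop between vowels /o/ and /u/, so it voices to [b]. /p/ is a voiceless stop between vowels /u/ and /e/, so it voices to [b]. /p/ is a voiceless stop between vowels /o/ and /e/, so it voices to [b]. /koopupeopevofeo/ → koobubeobevofeo.
Rule 2 (intervocalic voicing): /f/ is a voiceless obstruent between vowels /o/ and /e/, so it voices to [v]. /koobubeobevofeo/ → koobubeobevoveo.
Rule 3 (final vowel raising): /o/ is a mid vowel in word-final position, so it raises to [u]. /koobubeobevoveo/ → koobubeobevoveu.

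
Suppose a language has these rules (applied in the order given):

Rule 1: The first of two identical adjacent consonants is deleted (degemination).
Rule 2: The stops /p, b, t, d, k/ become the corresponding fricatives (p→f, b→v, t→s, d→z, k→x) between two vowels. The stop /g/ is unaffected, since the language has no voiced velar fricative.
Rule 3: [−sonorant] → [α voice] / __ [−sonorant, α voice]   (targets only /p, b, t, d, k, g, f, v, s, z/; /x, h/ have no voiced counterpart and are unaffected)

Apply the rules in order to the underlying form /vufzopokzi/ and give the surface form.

Rule 1 (degemination): no segment meets the environment; /vufzopokzi/ is unchanged.
Rule 2 (intervocalic spirantization): /p/ is a stop between vowels /o/ and /o/, so it spirantizes to the fricative [f]. /vufzopokzi/ → vufzofokzi.
Rule 3 (regressive voicing assimilation): /f/ precedes the voiced obstruent /z/, so it voices to [v] by assimilation. /k/ precedes the voiced obstruent /z/, so it voices to [g] by assimilation. /vufzofokzi/ → vuvzofogzi.

vuvzofogzi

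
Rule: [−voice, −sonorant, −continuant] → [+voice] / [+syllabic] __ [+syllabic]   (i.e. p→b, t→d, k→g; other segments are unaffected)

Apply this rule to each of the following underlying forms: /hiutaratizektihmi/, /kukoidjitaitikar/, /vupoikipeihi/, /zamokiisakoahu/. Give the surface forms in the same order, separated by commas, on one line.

/hiutaratizektihmi/: /t/ is a voiceless stop between vowels /u/ and /a/, so it voices to [d]. /t/ is a voiceless stop between vowels /a/ and /i/, so it voices to [d]. → [hiudaradizektihmi].
/kukoidjitaitikar/: /k/ is a voiceless stop between vowels /u/ and /o/, so it voices to [g]. /t/ is a voiceless stop between vowels /i/ and /a/, so it voices to [d]. /t/ is a voiceless stop between vowels /i/ and /i/, so it voices to [d]. /k/ is a voiceless stop between vowels /i/ and /a/, so it voices to [g]. → [kugoidjidaidigar].
/vupoikipeihi/: /p/ is a voiceless stop between vowels /u/ and /o/, so it voices to [b]. /k/ is a voiceless stop between vowels /i/ and /i/, so it voices to [g]. /p/ is a voiceless stop between vowels /i/ and /e/, so it voices to [b]. → [vuboigibeihi].
/zamokiisakoahu/: /k/ is a voiceless stop between vowels /o/ and /i/, so it voices to [g]. /k/ is a voiceless stop between vowels /a/ and /o/, so it voices to [g]. → [zamogiisagoahu].

hiudaradizektihmi, kugoidjidaidigar, vuboigibeihi, zamogiisagoahu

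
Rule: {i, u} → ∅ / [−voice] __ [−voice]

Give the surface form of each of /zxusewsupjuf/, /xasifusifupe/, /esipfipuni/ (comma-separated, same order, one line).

zxsewspjuf, xasfsfpe, espfpuni

/zxusewsupjuf/: /u/ is a high vowel flanked by voiceless consonants /x/ and /s/, so it deletes. /u/ is a high vowel flanked by voiceless consonants /s/ and /p/, so it deletes. → [zxsewspjuf].
/xasifusifupe/: /i/ is a high vowel flanked by voiceless consonants /s/ and /f/, so it deletes. /u/ is a high vowel flanked by voiceless consonants /f/ and /s/, so it deletes. /i/ is a high vowel flanked by voiceless consonants /s/ and /f/, so it deletes. /u/ is a high vowel flanked by voiceless consonants /f/ and /p/, so it deletes. → [xasfsfpe].
/esipfipuni/: /i/ is a high vowel flanked by voiceless consonants /s/ and /p/, so it deletes. /i/ is a high vowel flanked by voiceless consonants /f/ and /p/, so it deletes. → [espfpuni].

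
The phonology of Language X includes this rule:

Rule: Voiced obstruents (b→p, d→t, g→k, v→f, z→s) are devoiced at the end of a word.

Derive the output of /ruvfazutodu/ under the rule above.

No segment of /ruvfazutodu/ meets the structural description of the rule, so the form surfaces unchanged.

ruvfazutodu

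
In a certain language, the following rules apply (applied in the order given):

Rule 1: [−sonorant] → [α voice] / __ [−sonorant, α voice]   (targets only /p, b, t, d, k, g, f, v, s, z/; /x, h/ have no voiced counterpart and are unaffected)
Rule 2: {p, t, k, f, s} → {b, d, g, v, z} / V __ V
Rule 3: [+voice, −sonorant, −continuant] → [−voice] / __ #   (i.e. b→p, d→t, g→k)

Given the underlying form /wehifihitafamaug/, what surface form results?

Rule 1 (regressive voicing assimilation): no segment meets the environment; /wehifihitafamaug/ is unchanged.
Rule 2 (intervocalic voicing): /f/ is a voiceless obstruent between vowels /i/ and /i/, so it voices to [v]. /t/ is a voiceless obstruent between vowels /i/ and /a/, so it voices to [d]. /f/ is a voiceless obstruent between vowels /a/ and /a/, so it voices to [v]. /wehifihitafamaug/ → wehivihidavamaug.
Rule 3 (final devoicing): /g/ is a voiced stop in word-final position, so it devoices to [k]. /wehivihidavamaug/ → wehivihidavamauk.

wehivihidavamauk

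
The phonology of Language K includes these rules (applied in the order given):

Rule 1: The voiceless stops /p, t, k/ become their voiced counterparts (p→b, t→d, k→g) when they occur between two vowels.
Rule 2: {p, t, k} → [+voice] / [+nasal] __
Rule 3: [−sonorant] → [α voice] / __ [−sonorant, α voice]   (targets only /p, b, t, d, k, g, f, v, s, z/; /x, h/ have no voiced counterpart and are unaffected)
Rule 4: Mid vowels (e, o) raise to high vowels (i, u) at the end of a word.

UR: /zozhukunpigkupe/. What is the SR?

Rule 1 (intervocalic voicing): /k/ is a voiceless stop between vowels /u/ and /u/, so it voices to [g]. /p/ is a voiceless stop between vowels /u/ and /e/, so it voices to [b]. /zozhukunpigkupe/ → zozhugunpigkube.
Rule 2 (post-nasal voicing): /p/ is a voiceless stop immediately after the nasal /n/, so it voices to [b]. /zozhugunpigkube/ → zozhugunbigkube.
Rule 3 (regressive voicing assimilation): /z/ precedes the voiceless obstruent /h/, so it devoices to [s] by assimilation. /g/ precedes the voiceless obstruent /k/, so it devoices to [k] by assimilation. /zozhugunbigkube/ → zoshugunbikkube.
Rule 4 (final vowel raising): /e/ is a mid vowel in word-final position, so it raises to [i]. /zoshugunbikkube/ → zoshugunbikkubi.

zoshugunbikkubi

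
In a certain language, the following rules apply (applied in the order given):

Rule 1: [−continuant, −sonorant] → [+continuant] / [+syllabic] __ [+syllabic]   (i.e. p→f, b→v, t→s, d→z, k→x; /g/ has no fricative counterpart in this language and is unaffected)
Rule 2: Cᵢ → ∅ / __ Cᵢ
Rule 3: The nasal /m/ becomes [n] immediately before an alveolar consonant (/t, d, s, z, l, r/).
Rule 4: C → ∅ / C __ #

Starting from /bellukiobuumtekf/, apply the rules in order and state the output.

Rule 1 (intervocalic spirantization): /k/ is a stop between vowels /u/ and /i/, so it spirantizes to the fricative [x]. /b/ is a stop between vowels /o/ and /u/, so it spirantizes to the fricative [v]. /bellukiobuumtekf/ → belluxiovuumtekf.
Rule 2 (degemination): /ll/ is a geminate; the first /l/ deletes. /belluxiovuumtekf/ → beluxiovuumtekf.
Rule 3 (nasal place assimilation): /m/ precedes the alveolar consonant /t/, so it assimilates in place to [n]. /beluxiovuumtekf/ → beluxiovuuntekf.
Rule 4 (final cluster simplification): /f/ is the second consonant of a word-final cluster /kf/, so it deletes. /beluxiovuuntekf/ → beluxiovuuntek.

beluxiovuuntek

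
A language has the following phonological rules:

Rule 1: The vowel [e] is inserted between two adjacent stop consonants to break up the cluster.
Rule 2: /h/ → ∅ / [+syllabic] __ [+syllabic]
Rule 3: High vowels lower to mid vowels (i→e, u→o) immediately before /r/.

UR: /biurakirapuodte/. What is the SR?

biorakerapuodete

Rule 1 (stop-cluster e-epenthesis): /d/ and /t/ form a stop–stop cluster, so [e] is inserted between them. /biurakirapuodte/ → biurakirapuodete.
Rule 2 (intervocalic h-deletion): no segment meets the environment; /biurakirapuodete/ is unchanged.
Rule 3 (pre-rhotic lowering): /u/ is a high vowel immediately before /r/, so it lowers to [o]. /i/ is a high vowel immediately before /r/, so it lowers to [e]. /biurakirapuodete/ → biorakerapuodete.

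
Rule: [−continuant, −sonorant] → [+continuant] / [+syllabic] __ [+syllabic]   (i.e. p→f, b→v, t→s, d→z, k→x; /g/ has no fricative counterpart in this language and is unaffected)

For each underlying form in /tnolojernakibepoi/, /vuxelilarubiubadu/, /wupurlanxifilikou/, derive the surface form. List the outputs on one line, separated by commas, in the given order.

/tnolojernakibepoi/: /k/ is a stop between vowels /a/ and /i/, so it spirantizes to the fricative [x]. /b/ is a stop between vowels /i/ and /e/, so it spirantizes to the fricative [v]. /p/ is a stop between vowels /e/ and /o/, so it spirantizes to the fricative [f]. → [tnolojernaxivefoi].
/vuxelilarubiubadu/: /b/ is a stop between vowels /u/ and /i/, so it spirantizes to the fricative [v]. /b/ is a stop between vowels /u/ and /a/, so it spirantizes to the fricative [v]. /d/ is a stop between vowels /a/ and /u/, so it spirantizes to the fricative [z]. → [vuxelilaruviuvazu].
/wupurlanxifilikou/: /p/ is a stop between vowels /u/ and /u/, so it spirantizes to the fricative [f]. /k/ is a stop between vowels /i/ and /o/, so it spirantizes to the fricative [x]. → [wufurlanxifilixou].

tnolojernaxivefoi, vuxelilaruviuvazu, wufurlanxifilixou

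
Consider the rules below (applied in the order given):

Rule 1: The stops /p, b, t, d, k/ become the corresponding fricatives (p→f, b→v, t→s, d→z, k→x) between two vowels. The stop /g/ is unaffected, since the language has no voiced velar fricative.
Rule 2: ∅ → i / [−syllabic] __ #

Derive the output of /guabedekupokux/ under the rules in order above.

Rule 1 (intervocalic spirantization): /b/ is a stop between vowels /a/ and /e/, so it spirantizes to the fricative [v]. /d/ is a stop between vowels /e/ and /e/, so it spirantizes to the fricative [z]. /k/ is a stop between vowels /e/ and /u/, so it spirantizes to the fricative [x]. /p/ is a stop between vowels /u/ and /o/, so it spirantizes to the fricative [f]. /k/ is a stop between vowels /o/ and /u/, so it spirantizes to the fricative [x]. /guabedekupokux/ → guavezexufoxux.
Rule 2 (final i-epenthesis): the form ends in the consonant /x/, so [i] is inserted word-finally. /guavezexufoxux/ → guavezexufoxuxi.

guavezexufoxuxi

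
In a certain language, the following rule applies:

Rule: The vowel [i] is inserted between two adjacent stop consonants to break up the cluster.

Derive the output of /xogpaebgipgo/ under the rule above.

xogipaebigipigo

/g/ and /p/ form a stop–stop cluster, so [i] is inserted between them.
/b/ and /g/ form a stop–stop cluster, so [i] is inserted between them.
/p/ and /g/ form a stop–stop cluster, so [i] is inserted between them.
Surface form: [xogipaebigipigo].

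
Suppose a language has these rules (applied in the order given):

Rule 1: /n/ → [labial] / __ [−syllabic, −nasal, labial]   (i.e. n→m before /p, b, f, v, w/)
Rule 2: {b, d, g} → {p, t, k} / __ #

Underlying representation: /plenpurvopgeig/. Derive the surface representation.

Rule 1 (nasal place assimilation): /n/ precedes the labial consonant /p/, so it assimilates in place to [m]. /plenpurvopgeig/ → plempurvopgeig.
Rule 2 (final devoicing): /g/ is a voiced stop in word-final position, so it devoices to [k]. /plempurvopgeig/ → plempurvopgeik.

plempurvopgeik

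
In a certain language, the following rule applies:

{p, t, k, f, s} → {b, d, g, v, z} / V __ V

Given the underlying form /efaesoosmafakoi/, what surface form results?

evaezoosmavagoi

Scanning /efaesoosmafakoi/: /f/ is a voiceless obstruent between vowels /e/ and /a/, so it voices to [v]; /s/ is a voiceless obstruent between vowels /e/ and /o/, so it voices to [z]; /s/ at position 8 is not in the conditioning environment; /f/ is a voiceless obstruent between vowels /a/ and /a/, so it voices to [v]; /k/ is a voiceless obstruent between vowels /a/ and /o/, so it voices to [g].
Result: [evaezoosmavagoi].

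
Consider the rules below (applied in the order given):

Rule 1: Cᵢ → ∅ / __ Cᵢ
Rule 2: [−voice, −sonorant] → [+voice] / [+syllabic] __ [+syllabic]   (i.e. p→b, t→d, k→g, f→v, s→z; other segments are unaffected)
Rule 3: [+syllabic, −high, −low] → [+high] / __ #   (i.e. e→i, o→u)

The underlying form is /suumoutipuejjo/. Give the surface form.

suumoudibueju

Rule 1 (degemination): /jj/ is a geminate; the first /j/ deletes. /suumoutipuejjo/ → suumoutipuejo.
Rule 2 (intervocalic voicing): /t/ is a voiceless obstruent between vowels /u/ and /i/, so it voices to [d]. /p/ is a voiceless obstruent between vowels /i/ and /u/, so it voices to [b]. /suumoutipuejo/ → suumoudibuejo.
Rule 3 (final vowel raising): /o/ is a mid vowel in word-final position, so it raises to [u]. /suumoudibuejo/ → suumoudibueju.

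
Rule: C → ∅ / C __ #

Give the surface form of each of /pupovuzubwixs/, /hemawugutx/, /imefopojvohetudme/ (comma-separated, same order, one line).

pupovuzubwix, hemawugut, imefopojvohetudme

/pupovuzubwixs/: /s/ is the second consonant of a word-final cluster /xs/, so it deletes. → [pupovuzubwix].
/hemawugutx/: /x/ is the second consonant of a word-final cluster /tx/, so it deletes. → [hemawugut].
/imefopojvohetudme/: the rule's environment is not met; surfaces unchanged as [imefopojvohetudme].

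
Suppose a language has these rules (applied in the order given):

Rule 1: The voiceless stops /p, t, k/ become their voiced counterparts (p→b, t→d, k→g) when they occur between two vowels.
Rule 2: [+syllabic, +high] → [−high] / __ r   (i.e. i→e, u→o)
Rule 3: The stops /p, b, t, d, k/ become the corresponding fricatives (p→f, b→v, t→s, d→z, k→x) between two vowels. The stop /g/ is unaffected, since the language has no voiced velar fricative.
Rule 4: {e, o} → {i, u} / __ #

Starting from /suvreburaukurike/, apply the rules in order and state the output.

suvrevoraugorigi

Rule 1 (intervocalic voicing): /k/ is a voiceless stop between vowels /u/ and /u/, so it voices to [g]. /k/ is a voiceless stop between vowels /i/ and /e/, so it voices to [g]. /suvreburaukurike/ → suvreburaugurige.
Rule 2 (pre-rhotic lowering): /u/ is a high vowel immediately before /r/, so it lowers to [o]. /u/ is a high vowel immediately before /r/, so it lowers to [o]. /suvreburaugurige/ → suvreboraugorige.
Rule 3 (intervocalic spirantization): /b/ is a stop between vowels /e/ and /o/, so it spirantizes to the fricative [v]. /suvreboraugorige/ → suvrevoraugorige.
Rule 4 (final vowel raising): /e/ is a mid vowel in word-final position, so it raises to [i]. /suvrevoraugorige/ → suvrevoraugorigi.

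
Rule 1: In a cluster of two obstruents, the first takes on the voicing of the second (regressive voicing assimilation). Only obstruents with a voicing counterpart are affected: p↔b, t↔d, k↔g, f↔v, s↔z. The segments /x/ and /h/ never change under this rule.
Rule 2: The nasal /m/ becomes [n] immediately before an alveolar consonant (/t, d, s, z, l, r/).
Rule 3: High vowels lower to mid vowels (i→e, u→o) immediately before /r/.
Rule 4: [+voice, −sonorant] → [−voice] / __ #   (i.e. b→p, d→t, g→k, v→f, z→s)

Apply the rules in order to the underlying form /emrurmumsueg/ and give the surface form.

enrormunsuek

Rule 1 (regressive voicing assimilation): no segment meets the environment; /emrurmumsueg/ is unchanged.
Rule 2 (nasal place assimilation): /m/ precedes the alveolar consonant /r/, so it assimilates in place to [n]. /m/ precedes the alveolar consonant /s/, so it assimilates in place to [n]. /emrurmumsueg/ → enrurmunsueg.
Rule 3 (pre-rhotic lowering): /u/ is a high vowel immediately before /r/, so it lowers to [o]. /enrurmunsueg/ → enrormunsueg.
Rule 4 (final devoicing): /g/ is a voiced obstruent in word-final position, so it devoices to [k]. /enrormunsueg/ → enrormunsuek.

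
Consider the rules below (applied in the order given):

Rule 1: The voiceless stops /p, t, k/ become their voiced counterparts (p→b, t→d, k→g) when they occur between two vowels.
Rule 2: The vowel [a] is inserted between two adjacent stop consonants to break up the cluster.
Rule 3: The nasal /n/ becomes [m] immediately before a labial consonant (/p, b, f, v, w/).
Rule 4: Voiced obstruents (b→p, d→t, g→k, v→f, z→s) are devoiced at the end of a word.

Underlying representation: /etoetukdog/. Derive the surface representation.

Rule 1 (intervocalic voicing): /t/ is a voiceless stop between vowels /e/ and /o/, so it voices to [d]. /t/ is a voiceless stop between vowels /e/ and /u/, so it voices to [d]. /etoetukdog/ → edoedukdog.
Rule 2 (stop-cluster a-epenthesis): /k/ and /d/ form a stop–stop cluster, so [a] is inserted between them. /edoedukdog/ → edoedukadog.
Rule 3 (nasal place assimilation): no segment meets the environment; /edoedukadog/ is unchanged.
Rule 4 (final devoicing): /g/ is a voiced obstruent in word-final position, so it devoices to [k]. /edoedukadog/ → edoedukadok.

edoedukadok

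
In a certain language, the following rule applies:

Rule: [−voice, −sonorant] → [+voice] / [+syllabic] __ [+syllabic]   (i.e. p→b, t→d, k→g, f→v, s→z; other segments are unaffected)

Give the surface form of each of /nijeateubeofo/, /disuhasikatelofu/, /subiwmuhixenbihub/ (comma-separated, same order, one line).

nijeadeubeovo, dizuhazigadelovu, subiwmuhixenbihub

/nijeateubeofo/: /t/ is a voiceless obstruent between vowels /a/ and /e/, so it voices to [d]. /f/ is a voiceless obstruent between vowels /o/ and /o/, so it voices to [v]. → [nijeadeubeovo].
/disuhasikatelofu/: /s/ is a voiceless obstruent between vowels /i/ and /u/, so it voices to [z]. /s/ is a voiceless obstruent between vowels /a/ and /i/, so it voices to [z]. /k/ is a voiceless obstruent between vowels /i/ and /a/, so it voices to [g]. /t/ is a voiceless obstruent between vowels /a/ and /e/, so it voices to [d]. /f/ is a voiceless obstruent between vowels /o/ and /u/, so it voices to [v]. → [dizuhazigadelovu].
/subiwmuhixenbihub/: the rule's environment is not met; surfaces unchanged as [subiwmuhixenbihub].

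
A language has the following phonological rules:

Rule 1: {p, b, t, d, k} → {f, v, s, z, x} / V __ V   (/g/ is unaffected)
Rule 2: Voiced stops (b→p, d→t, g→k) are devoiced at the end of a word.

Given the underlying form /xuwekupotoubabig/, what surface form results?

xuwexufosouvavik

Rule 1 (intervocalic spirantization): /k/ is a stop between vowels /e/ and /u/, so it spirantizes to the fricative [x]. /p/ is a stop between vowels /u/ and /o/, so it spirantizes to the fricative [f]. /t/ is a stop between vowels /o/ and /o/, so it spirantizes to the fricative [s]. /b/ is a stop between vowels /u/ and /a/, so it spirantizes to the fricative [v]. /b/ is a stop between vowels /a/ and /i/, so it spirantizes to the fricative [v]. /xuwekupotoubabig/ → xuwexufosouvavig.
Rule 2 (final devoicing): /g/ is a voiced stop in word-final position, so it devoices to [k]. /xuwexufosouvavig/ → xuwexufosouvavik.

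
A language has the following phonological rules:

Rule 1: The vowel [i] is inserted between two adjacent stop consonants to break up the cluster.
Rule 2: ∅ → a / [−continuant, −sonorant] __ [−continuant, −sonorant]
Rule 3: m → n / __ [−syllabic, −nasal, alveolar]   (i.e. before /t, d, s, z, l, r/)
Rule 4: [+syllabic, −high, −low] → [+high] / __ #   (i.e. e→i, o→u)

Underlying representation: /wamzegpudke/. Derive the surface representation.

wanzegipudiki

Rule 1 (stop-cluster i-epenthesis): /g/ and /p/ form a stop–stop cluster, so [i] is inserted between them. /d/ and /k/ form a stop–stop cluster, so [i] is inserted between them. /wamzegpudke/ → wamzegipudike.
Rule 2 (stop-cluster a-epenthesis): no segment meets the environment; /wamzegipudike/ is unchanged.
Rule 3 (nasal place assimilation): /m/ precedes the alveolar consonant /z/, so it assimilates in place to [n]. /wamzegipudike/ → wanzegipudike.
Rule 4 (final vowel raising): /e/ is a mid vowel in word-final position, so it raises to [i]. /wanzegipudike/ → wanzegipudiki.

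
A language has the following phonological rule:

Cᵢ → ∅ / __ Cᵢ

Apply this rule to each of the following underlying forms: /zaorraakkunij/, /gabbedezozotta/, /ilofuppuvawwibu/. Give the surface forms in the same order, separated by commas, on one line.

zaoraakunij, gabedezozota, ilofupuvawibu

/zaorraakkunij/: /rr/ is a geminate; the first /r/ deletes. /kk/ is a geminate; the first /k/ deletes. → [zaoraakunij].
/gabbedezozotta/: /bb/ is a geminate; the first /b/ deletes. /tt/ is a geminate; the first /t/ deletes. → [gabedezozota].
/ilofuppuvawwibu/: /pp/ is a geminate; the first /p/ deletes. /ww/ is a geminate; the first /w/ deletes. → [ilofupuvawibu].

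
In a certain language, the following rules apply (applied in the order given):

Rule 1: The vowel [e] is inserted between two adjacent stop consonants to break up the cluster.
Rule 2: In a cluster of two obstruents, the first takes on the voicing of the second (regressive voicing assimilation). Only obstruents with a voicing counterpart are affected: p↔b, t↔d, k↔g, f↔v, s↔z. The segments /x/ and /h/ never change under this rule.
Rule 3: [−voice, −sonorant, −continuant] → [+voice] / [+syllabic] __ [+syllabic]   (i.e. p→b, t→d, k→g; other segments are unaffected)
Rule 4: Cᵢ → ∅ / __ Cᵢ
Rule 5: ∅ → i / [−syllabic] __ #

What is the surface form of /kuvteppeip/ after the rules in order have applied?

Rule 1 (stop-cluster e-epenthesis): /p/ and /p/ form a stop–stop cluster, so [e] is inserted between them. /kuvteppeip/ → kuvtepepeip.
Rule 2 (regressive voicing assimilation): /v/ precedes the voiceless obstruent /t/, so it devoices to [f] by assimilation. /kuvtepepeip/ → kuftepepeip.
Rule 3 (intervocalic voicing): /p/ is a voiceless stop between vowels /e/ and /e/, so it voices to [b]. /p/ is a voiceless stop between vowels /e/ and /e/, so it voices to [b]. /kuftepepeip/ → kuftebebeip.
Rule 4 (degemination): no segment meets the environment; /kuftebebeip/ is unchanged.
Rule 5 (final i-epenthesis): the form ends in the consonant /p/, so [i] is inserted word-finally. /kuftebebeip/ → kuftebebeipi.

kuftebebeipi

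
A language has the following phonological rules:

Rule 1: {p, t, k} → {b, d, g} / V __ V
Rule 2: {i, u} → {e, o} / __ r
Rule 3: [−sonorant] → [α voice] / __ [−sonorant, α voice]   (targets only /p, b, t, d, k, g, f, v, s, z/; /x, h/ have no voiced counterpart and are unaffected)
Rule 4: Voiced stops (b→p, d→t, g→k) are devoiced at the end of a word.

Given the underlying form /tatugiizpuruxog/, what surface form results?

Rule 1 (intervocalic voicing): /t/ is a voiceless stop between vowels /a/ and /u/, so it voices to [d]. /tatugiizpuruxog/ → tadugiizpuruxog.
Rule 2 (pre-rhotic lowering): /u/ is a high vowel immediately before /r/, so it lowers to [o]. /tadugiizpuruxog/ → tadugiizporuxog.
Rule 3 (regressive voicing assimilation): /z/ precedes the voiceless obstruent /p/, so it devoices to [s] by assimilation. /tadugiizporuxog/ → tadugiisporuxog.
Rule 4 (final devoicing): /g/ is a voiced stop in word-final position, so it devoices to [k]. /tadugiisporuxog/ → tadugiisporuxok.

tadugiisporuxok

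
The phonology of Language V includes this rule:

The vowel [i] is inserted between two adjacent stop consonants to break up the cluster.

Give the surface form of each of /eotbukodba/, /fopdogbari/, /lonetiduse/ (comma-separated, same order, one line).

/eotbukodba/: /t/ and /b/ form a stop–stop cluster, so [i] is inserted between them. /d/ and /b/ form a stop–stop cluster, so [i] is inserted between them. → [eotibukodiba].
/fopdogbari/: /p/ and /d/ form a stop–stop cluster, so [i] is inserted between them. /g/ and /b/ form a stop–stop cluster, so [i] is inserted between them. → [fopidogibari].
/lonetiduse/: the rule's environment is not met; surfaces unchanged as [lonetiduse].

eotibukodiba, fopidogibari, lonetiduse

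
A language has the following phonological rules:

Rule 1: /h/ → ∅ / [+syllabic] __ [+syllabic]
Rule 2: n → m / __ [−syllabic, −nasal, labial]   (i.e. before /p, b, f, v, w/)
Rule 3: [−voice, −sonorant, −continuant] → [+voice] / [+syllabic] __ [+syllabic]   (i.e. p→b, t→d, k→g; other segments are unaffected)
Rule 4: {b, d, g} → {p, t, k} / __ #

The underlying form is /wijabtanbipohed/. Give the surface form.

Rule 1 (intervocalic h-deletion): /h/ occurs between vowels /o/ and /e/, so it deletes. /wijabtanbipohed/ → wijabtanbipoed.
Rule 2 (nasal place assimilation): /n/ precedes the labial consonant /b/, so it assimilates in place to [m]. /wijabtanbipoed/ → wijabtambipoed.
Rule 3 (intervocalic voicing): /p/ is a voiceless stop between vowels /i/ and /o/, so it voices to [b]. /wijabtambipoed/ → wijabtambiboed.
Rule 4 (final devoicing): /d/ is a voiced stop in word-final position, so it devoices to [t]. /wijabtambiboed/ → wijabtambiboet.

wijabtambiboet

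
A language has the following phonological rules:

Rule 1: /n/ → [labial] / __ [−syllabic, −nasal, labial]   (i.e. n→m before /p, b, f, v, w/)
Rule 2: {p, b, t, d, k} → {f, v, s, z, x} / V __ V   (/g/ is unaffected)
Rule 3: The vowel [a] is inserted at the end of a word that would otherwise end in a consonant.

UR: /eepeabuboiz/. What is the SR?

Rule 1 (nasal place assimilation): no segment meets the environment; /eepeabuboiz/ is unchanged.
Rule 2 (intervocalic spirantization): /p/ is a stop between vowels /e/ and /e/, so it spirantizes to the fricative [f]. /b/ is a stop between vowels /a/ and /u/, so it spirantizes to the fricative [v]. /b/ is a stop between vowels /u/ and /o/, so it spirantizes to the fricative [v]. /eepeabuboiz/ → eefeavuvoiz.
Rule 3 (final a-epenthesis): the form ends in the consonant /z/, so [a] is inserted word-finally. /eefeavuvoiz/ → eefeavuvoiza.

eefeavuvoiza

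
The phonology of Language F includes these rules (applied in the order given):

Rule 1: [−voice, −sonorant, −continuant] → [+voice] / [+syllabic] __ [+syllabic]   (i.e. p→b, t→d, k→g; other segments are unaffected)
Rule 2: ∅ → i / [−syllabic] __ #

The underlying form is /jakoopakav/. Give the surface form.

Rule 1 (intervocalic voicing): /k/ is a voiceless stop between vowels /a/ and /o/, so it voices to [g]. /p/ is a voiceless stop between vowels /o/ and /a/, so it voices to [b]. /k/ is a voiceless stop between vowels /a/ and /a/, so it voices to [g]. /jakoopakav/ → jagoobagav.
Rule 2 (final i-epenthesis): the form ends in the consonant /v/, so [i] is inserted word-finally. /jagoobagav/ → jagoobagavi.

jagoobagavi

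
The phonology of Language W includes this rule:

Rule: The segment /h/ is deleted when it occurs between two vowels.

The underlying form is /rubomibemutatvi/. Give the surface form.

rubomibemutatvi

No segment of /rubomibemutatvi/ meets the structural description of the rule, so the form surfaces unchanged.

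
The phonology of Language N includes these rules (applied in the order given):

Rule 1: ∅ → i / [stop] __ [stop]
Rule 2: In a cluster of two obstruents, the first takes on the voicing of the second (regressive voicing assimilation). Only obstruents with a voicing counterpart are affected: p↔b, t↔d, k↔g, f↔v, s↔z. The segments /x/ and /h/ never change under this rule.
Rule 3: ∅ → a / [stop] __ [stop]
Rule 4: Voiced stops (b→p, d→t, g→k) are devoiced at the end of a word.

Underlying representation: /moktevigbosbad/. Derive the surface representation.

Rule 1 (stop-cluster i-epenthesis): /k/ and /t/ form a stop–stop cluster, so [i] is inserted between them. /g/ and /b/ form a stop–stop cluster, so [i] is inserted between them. /moktevigbosbad/ → mokitevigibosbad.
Rule 2 (regressive voicing assimilation): /s/ precedes the voiced obstruent /b/, so it voices to [z] by assimilation. /mokitevigibosbad/ → mokitevigibozbad.
Rule 3 (stop-cluster a-epenthesis): no segment meets the environment; /mokitevigibozbad/ is unchanged.
Rule 4 (final devoicing): /d/ is a voiced stop in word-final position, so it devoices to [t]. /mokitevigibozbad/ → mokitevigibozbat.

mokitevigibozbat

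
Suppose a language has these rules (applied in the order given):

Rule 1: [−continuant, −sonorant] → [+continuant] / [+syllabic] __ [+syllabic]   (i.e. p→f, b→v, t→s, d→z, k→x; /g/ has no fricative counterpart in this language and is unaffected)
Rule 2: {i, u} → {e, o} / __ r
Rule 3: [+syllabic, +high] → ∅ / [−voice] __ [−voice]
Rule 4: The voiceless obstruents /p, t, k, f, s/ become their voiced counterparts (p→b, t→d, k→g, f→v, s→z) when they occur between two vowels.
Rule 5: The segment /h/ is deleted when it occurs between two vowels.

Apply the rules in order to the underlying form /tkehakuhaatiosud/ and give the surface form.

Rule 1 (intervocalic spirantization): /k/ is a stop between vowels /a/ and /u/, so it spirantizes to the fricative [x]. /t/ is a stop between vowels /a/ and /i/, so it spirantizes to the fricative [s]. /tkehakuhaatiosud/ → tkehaxuhaasiosud.
Rule 2 (pre-rhotic lowering): no segment meets the environment; /tkehaxuhaasiosud/ is unchanged.
Rule 3 (high vowel syncope): /u/ is a high vowel flanked by voiceless consonants /x/ and /h/, so it deletes. /tkehaxuhaasiosud/ → tkehaxhaasiosud.
Rule 4 (intervocalic voicing): /s/ is a voiceless obstruent between vowels /a/ and /i/, so it voices to [z]. /s/ is a voiceless obstruent between vowels /o/ and /u/, so it voices to [z]. /tkehaxhaasiosud/ → tkehaxhaaziozud.
Rule 5 (intervocalic h-deletion): /h/ occurs between vowels /e/ and /a/, so it deletes. /tkehaxhaaziozud/ → tkeaxhaaziozud.

tkeaxhaaziozud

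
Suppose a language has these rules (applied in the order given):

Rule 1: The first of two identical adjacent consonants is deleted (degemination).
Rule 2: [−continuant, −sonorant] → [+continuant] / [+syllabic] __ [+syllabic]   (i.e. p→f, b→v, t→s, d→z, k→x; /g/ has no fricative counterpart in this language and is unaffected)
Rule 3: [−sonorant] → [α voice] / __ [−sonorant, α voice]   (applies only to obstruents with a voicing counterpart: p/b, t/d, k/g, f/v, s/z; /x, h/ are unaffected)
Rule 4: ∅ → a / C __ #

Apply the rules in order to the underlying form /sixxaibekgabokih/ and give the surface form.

sixaiveggavoxiha

Rule 1 (degemination): /xx/ is a geminate; the first /x/ deletes. /sixxaibekgabokih/ → sixaibekgabokih.
Rule 2 (intervocalic spirantization): /b/ is a stop between vowels /i/ and /e/, so it spirantizes to the fricative [v]. /b/ is a stop between vowels /a/ and /o/, so it spirantizes to the fricative [v]. /k/ is a stop between vowels /o/ and /i/, so it spirantizes to the fricative [x]. /sixaibekgabokih/ → sixaivekgavoxih.
Rule 3 (regressive voicing assimilation): /k/ precedes the voiced obstruent /g/, so it voices to [g] by assimilation. /sixaivekgavoxih/ → sixaiveggavoxih.
Rule 4 (final a-epenthesis): the form ends in the consonant /h/, so [a] is inserted word-finally. /sixaiveggavoxih/ → sixaiveggavoxiha.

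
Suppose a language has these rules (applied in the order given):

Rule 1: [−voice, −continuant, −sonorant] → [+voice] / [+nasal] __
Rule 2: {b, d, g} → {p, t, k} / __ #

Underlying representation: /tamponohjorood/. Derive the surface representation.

tambonohjoroot

Rule 1 (post-nasal voicing): /p/ is a voiceless stop immediately after the nasal /m/, so it voices to [b]. /tamponohjorood/ → tambonohjorood.
Rule 2 (final devoicing): /d/ is a voiced stop in word-final position, so it devoices to [t]. /tambonohjorood/ → tambonohjoroot.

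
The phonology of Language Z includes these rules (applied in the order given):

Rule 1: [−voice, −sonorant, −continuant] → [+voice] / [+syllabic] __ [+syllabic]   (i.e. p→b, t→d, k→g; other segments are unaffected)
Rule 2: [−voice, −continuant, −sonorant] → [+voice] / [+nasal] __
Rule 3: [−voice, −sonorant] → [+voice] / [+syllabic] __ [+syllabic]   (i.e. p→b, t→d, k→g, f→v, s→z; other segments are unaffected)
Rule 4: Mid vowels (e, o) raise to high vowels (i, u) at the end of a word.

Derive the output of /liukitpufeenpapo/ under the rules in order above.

liugitpuveenbabu

Rule 1 (intervocalic voicing): /k/ is a voiceless stop between vowels /u/ and /i/, so it voices to [g]. /p/ is a voiceless stop between vowels /a/ and /o/, so it voices to [b]. /liukitpufeenpapo/ → liugitpufeenpabo.
Rule 2 (post-nasal voicing): /p/ is a voiceless stop immediately after the nasal /n/, so it voices to [b]. /liugitpufeenpabo/ → liugitpufeenbabo.
Rule 3 (intervocalic voicing): /f/ is a voiceless obstruent between vowels /u/ and /e/, so it voices to [v]. /liugitpufeenbabo/ → liugitpuveenbabo.
Rule 4 (final vowel raising): /o/ is a mid vowel in word-final position, so it raises to [u]. /liugitpuveenbabo/ → liugitpuveenbabu.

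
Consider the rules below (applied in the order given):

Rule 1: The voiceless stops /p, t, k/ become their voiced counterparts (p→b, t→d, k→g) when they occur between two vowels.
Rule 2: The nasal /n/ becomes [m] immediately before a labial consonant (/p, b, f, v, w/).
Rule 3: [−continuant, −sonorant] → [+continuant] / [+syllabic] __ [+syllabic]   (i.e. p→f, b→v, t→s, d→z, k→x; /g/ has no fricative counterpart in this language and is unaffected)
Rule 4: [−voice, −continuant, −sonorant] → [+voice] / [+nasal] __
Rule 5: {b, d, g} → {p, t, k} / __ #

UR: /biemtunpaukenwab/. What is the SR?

biemdumbaugemwap

Rule 1 (intervocalic voicing): /k/ is a voiceless stop between vowels /u/ and /e/, so it voices to [g]. /biemtunpaukenwab/ → biemtunpaugenwab.
Rule 2 (nasal place assimilation): /n/ precedes the labial consonant /p/, so it assimilates in place to [m]. /n/ precedes the labial consonant /w/, so it assimilates in place to [m]. /biemtunpaugenwab/ → biemtumpaugemwab.
Rule 3 (intervocalic spirantization): no segment meets the environment; /biemtumpaugemwab/ is unchanged.
Rule 4 (post-nasal voicing): /t/ is a voiceless stop immediately after the nasal /m/, so it voices to [d]. /p/ is a voiceless stop immediately after the nasal /m/, so it voices to [b]. /biemtumpaugemwab/ → biemdumbaugemwab.
Rule 5 (final devoicing): /b/ is a voiced stop in word-final position, so it devoices to [p]. /biemdumbaugemwab/ → biemdumbaugemwap.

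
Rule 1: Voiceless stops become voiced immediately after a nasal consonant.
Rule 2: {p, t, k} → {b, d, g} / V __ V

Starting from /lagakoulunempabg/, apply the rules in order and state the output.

lagagoulunembabg

Rule 1 (post-nasal voicing): /p/ is a voiceless stop immediately after the nasal /m/, so it voices to [b]. /lagakoulunempabg/ → lagakoulunembabg.
Rule 2 (intervocalic voicing): /k/ is a voiceless stop between vowels /a/ and /o/, so it voices to [g]. /lagakoulunembabg/ → lagagoulunembabg.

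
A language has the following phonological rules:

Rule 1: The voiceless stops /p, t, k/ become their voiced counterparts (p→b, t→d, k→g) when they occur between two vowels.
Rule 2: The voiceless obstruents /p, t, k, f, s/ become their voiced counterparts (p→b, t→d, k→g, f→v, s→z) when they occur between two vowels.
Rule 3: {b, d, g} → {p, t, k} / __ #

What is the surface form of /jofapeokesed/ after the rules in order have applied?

Rule 1 (intervocalic voicing): /p/ is a voiceless stop between vowels /a/ and /e/, so it voices to [b]. /k/ is a voiceless stop between vowels /o/ and /e/, so it voices to [g]. /jofapeokesed/ → jofabeogesed.
Rule 2 (intervocalic voicing): /f/ is a voiceless obstruent between vowels /o/ and /a/, so it voices to [v]. /s/ is a voiceless obstruent between vowels /e/ and /e/, so it voices to [z]. /jofabeogesed/ → jovabeogezed.
Rule 3 (final devoicing): /d/ is a voiced stop in word-final position, so it devoices to [t]. /jovabeogezed/ → jovabeogezet.

jovabeogezet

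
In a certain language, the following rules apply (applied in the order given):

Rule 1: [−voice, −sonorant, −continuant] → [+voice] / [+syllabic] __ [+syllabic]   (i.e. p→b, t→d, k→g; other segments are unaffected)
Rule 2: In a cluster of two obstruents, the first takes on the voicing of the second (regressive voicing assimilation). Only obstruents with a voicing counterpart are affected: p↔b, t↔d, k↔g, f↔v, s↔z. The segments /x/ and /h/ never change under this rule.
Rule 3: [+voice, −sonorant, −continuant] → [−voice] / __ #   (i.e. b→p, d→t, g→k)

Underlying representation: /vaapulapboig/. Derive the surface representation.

Rule 1 (intervocalic voicing): /p/ is a voiceless stop between vowels /a/ and /u/, so it voices to [b]. /vaapulapboig/ → vaabulapboig.
Rule 2 (regressive voicing assimilation): /p/ precedes the voiced obstruent /b/, so it voices to [b] by assimilation. /vaabulapboig/ → vaabulabboig.
Rule 3 (final devoicing): /g/ is a voiced stop in word-final position, so it devoices to [k]. /vaabulabboig/ → vaabulabboik.

vaabulabboik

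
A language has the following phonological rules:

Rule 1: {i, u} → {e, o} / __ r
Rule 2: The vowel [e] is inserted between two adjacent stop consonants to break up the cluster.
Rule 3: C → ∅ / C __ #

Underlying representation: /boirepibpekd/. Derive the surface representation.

boerepibepeked

Rule 1 (pre-rhotic lowering): /i/ is a high vowel immediately before /r/, so it lowers to [e]. /boirepibpekd/ → boerepibpekd.
Rule 2 (stop-cluster e-epenthesis): /b/ and /p/ form a stop–stop cluster, so [e] is inserted between them. /k/ and /d/ form a stop–stop cluster, so [e] is inserted between them. /boerepibpekd/ → boerepibepeked.
Rule 3 (final cluster simplification): no segment meets the environment; /boerepibepeked/ is unchanged.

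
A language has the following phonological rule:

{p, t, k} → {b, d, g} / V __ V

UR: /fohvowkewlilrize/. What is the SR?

fohvowkewlilrize

No segment of /fohvowkewlilrize/ meets the structural description of the rule, so the form surfaces unchanged.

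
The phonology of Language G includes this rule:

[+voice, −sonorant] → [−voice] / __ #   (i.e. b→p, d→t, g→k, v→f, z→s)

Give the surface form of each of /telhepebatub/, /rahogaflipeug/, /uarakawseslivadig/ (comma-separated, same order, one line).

/telhepebatub/: /b/ is a voiced obstruent in word-final position, so it devoices to [p]. → [telhepebatup].
/rahogaflipeug/: /g/ is a voiced obstruent in word-final position, so it devoices to [k]. → [rahogaflipeuk].
/uarakawseslivadig/: /g/ is a voiced obstruent in word-final position, so it devoices to [k]. → [uarakawseslivadik].

telhepebatup, rahogaflipeuk, uarakawseslivadik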